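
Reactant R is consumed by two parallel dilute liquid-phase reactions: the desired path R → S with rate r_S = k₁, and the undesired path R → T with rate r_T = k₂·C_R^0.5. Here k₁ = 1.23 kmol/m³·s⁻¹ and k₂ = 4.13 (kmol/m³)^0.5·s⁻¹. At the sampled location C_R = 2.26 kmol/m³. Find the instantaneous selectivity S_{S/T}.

S_{S/T} = r_S/r_T = (k₁)/(k₂·C_R^0.5) = (k₁/k₂)·C_R^-0.5.
= (1.23) / (4.13×2.260^0.5) = 1.230/6.209 = 0.198.

0.198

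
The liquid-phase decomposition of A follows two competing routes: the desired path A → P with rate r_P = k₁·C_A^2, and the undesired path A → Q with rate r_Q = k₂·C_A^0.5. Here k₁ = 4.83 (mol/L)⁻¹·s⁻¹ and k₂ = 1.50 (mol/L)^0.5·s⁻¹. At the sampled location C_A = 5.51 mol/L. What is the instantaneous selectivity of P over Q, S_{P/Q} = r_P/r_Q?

S_{P/Q} = r_P/r_Q = (k₁·C_A^2)/(k₂·C_A^0.5) = (k₁/k₂)·C_A^1.5.
= (4.83×5.510^2) / (1.50×5.510^0.5) = 146.6/3.521 = 41.6.
Since the desired path is higher order in A, keeping C_A high (PFR or concentrated feed) favours P.

41.6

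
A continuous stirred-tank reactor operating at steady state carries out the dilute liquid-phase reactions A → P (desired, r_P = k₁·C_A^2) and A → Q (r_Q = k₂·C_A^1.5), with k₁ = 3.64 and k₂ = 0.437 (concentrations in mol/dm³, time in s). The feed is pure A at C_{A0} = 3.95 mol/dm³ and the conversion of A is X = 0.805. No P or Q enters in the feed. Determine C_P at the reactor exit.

2.80 mol/dm³

Exit C_A = C_{A0}(1−X) = 3.95×0.195 = 0.7702 mol/dm³.
Rates in a CSTR are evaluated at the outlet concentration: r_P = 3.64×0.7702^2 = 2.160, r_Q = 0.437×0.7702^1.5 = 0.2954.
Fraction of consumed A going to P: r_P/(r_P+r_Q) = 0.8797.
C_P = 0.8797·C_{A0}·X = 0.8797×3.95×0.805 = 2.80 mol/dm³.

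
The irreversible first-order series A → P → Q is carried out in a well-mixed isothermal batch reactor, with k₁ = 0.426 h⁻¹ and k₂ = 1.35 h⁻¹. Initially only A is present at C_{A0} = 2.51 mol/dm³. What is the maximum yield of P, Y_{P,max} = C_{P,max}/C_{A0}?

0.185

At the optimum, C_{P,max}/C_{A0} = (k₁/k₂)^[k₂/(k₂−k₁)].
= (0.426/1.35)^(1.35/(1.35−0.426)) = (0.3156)^(1.461) = 0.1854.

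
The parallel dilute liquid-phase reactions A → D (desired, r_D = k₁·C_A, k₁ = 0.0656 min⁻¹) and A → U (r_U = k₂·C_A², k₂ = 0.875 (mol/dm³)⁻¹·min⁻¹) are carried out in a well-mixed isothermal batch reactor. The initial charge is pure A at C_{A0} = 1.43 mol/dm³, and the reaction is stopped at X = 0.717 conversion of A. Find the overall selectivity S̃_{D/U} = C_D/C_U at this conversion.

0.0912

C_A = C_{A0}(1−X) = 0.4047 mol/dm³.
Along a PFR/batch, dC_D/dC_A = −r_D/(r_D+r_U) = −k₁/(k₁+k₂·C_A).
Integrating from C_{A0} to C_A: C_D = (0.0656/0.875)·ln[(0.0656+0.875·1.43)/(0.0656+0.875·0.405)] = 0.07497·ln(1.317/0.4197) = 0.08573 mol/dm³.
C_U = (C_{A0}−C_A)−C_D = 0.9396 mol/dm³; S̃_{D/U} = 0.08573/0.9396 = 0.0912.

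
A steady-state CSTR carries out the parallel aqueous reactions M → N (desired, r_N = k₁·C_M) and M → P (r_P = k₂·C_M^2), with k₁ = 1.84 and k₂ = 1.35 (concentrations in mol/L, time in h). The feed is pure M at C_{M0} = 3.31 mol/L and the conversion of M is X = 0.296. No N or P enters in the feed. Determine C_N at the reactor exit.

0.362 mol/L

Exit C_M = C_{M0}(1−X) = 3.31×0.704 = 2.330 mol/L.
A CSTR operates uniformly at the exit composition, giving r_N = 4.288 and r_P = 7.331 (each k·C_M^n at C_M = 2.330).
Fraction of consumed M going to N: r_N/(r_N+r_P) = 0.3690.
C_N = 0.3690·C_{M0}·X = 0.3690×3.31×0.296 = 0.362 mol/L.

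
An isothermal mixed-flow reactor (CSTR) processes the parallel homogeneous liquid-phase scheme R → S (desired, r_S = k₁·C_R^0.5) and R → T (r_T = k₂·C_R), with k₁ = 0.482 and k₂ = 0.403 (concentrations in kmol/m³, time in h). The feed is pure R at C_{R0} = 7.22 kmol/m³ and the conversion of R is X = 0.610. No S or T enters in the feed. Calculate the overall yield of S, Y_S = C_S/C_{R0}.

0.254

Exit C_R = C_{R0}(1−X) = 7.22×0.390 = 2.816 kmol/m³.
Rates in a CSTR are evaluated at the outlet concentration: r_S = 0.482×2.816^0.5 = 0.8088, r_T = 0.403×2.816 = 1.135.
Fraction of consumed R going to S: r_S/(r_S+r_T) = 0.4161.
C_S = 0.4161·C_{R0}·X = 0.4161×7.22×0.610 = 1.83 kmol/m³; Y_S = C_S/C_{R0} = 0.254.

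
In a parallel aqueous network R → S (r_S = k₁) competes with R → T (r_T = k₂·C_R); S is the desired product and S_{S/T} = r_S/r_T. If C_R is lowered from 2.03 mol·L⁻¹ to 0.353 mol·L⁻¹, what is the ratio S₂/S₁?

5.75

S_{S/T} = (k₁/k₂)·C_R⁻¹, so S₂/S₁ = (C_{R,2}/C_{R,1})⁻¹.
= 2.03/0.353 = 5.75.
Selectivity toward S rises as C_R falls — low-concentration operation is favoured.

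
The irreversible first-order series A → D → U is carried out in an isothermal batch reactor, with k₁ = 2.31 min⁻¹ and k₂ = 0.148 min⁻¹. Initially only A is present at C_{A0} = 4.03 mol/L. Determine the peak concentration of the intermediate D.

3.34 mol/L

For a first-order series the maximum intermediate yield is C_{D,max}/C_{A0} = (k₁/k₂)^[k₂/(k₂−k₁)].
= (2.31/0.148)^(0.148/(0.148−2.31)) = (15.61)^(-0.06846) = 0.8285.
C_{D,max} = 0.8285×4.03 = 3.34 mol/L.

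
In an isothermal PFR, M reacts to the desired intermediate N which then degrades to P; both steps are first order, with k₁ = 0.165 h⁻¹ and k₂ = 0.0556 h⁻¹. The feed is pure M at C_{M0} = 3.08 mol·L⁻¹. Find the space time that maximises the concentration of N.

9.94 h

The intermediate peaks when r₁ = r₂, i.e. k₁e^(−k₁τ) = k₂e^(−k₂τ), giving τ_opt = ln(k₂/k₁)/(k₂−k₁).
= ln(0.0556/0.165)/(0.0556−0.165) = ln(0.3370)/-0.1094 = -1.088/-0.1094 = 9.94 h.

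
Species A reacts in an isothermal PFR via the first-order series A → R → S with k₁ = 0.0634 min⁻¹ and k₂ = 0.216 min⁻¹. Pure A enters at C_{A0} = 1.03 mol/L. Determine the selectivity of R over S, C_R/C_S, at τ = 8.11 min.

Solving the coupled first-order balances gives C_R(τ) = [k₁/(k₂−k₁)]·C_{A0}·(e^(−k₁τ) − e^(−k₂τ)).
e^(−k₁τ) = e^(−0.0634×8.11) = e^(−0.5142) = 0.5980; e^(−k₂τ) = e^(−1.752) = 0.1735.
C_R = 0.0634×1.03/(0.216−0.0634) × (0.5980−0.1735) = 0.4279×0.4245 = 0.1817 mol/L.
C_A = C_{A0}e^(−k₁τ) = 0.6159 mol/L, so C_S = C_{A0}−C_A−C_R = 0.2324 mol/L; C_R/C_S = 0.782.

0.782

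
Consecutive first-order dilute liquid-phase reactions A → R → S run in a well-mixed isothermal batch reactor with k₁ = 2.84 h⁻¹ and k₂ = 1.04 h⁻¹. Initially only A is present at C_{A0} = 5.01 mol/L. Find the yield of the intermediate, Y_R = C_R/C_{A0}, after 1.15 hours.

0.417

For first-order series with pure A initially, C_R(t) = k₁C_{A0}/(k₂−k₁)·(e^(−k₁t) − e^(−k₂t)).
e^(−k₁t) = e^(−2.84×1.15) = e^(−3.266) = 0.03816; e^(−k₂t) = e^(−1.196) = 0.3024.
C_R = 2.84×5.01/(1.04−2.84) × (0.03816−0.3024) = (-7.905)×(-0.2642) = 2.089 mol/L.
Y_R = C_R/C_{A0} = 2.089/5.01 = 0.417.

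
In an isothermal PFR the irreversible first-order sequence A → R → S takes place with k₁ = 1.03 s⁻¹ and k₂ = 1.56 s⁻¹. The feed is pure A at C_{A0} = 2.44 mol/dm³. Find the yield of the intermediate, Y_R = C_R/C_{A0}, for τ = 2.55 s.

Solving the coupled first-order balances gives C_R(τ) = [k₁/(k₂−k₁)]·C_{A0}·(e^(−k₁τ) − e^(−k₂τ)).
e^(−k₁τ) = e^(−1.03×2.55) = e^(−2.627) = 0.07233; e^(−k₂τ) = e^(−3.978) = 0.01872.
C_R = 1.03×2.44/(1.56−1.03) × (0.07233−0.01872) = 4.742×0.05361 = 0.2542 mol/dm³.
Y_R = C_R/C_{A0} = 0.2542/2.44 = 0.104.

0.104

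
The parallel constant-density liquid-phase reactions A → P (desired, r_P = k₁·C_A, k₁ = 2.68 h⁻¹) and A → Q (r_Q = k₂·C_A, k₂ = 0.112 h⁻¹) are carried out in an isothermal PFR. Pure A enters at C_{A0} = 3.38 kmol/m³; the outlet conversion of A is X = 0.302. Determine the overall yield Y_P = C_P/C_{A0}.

C_A = C_{A0}(1−X) = 2.359 kmol/m³.
Both paths are first order in A, so the instantaneous fraction to P is constant: dC_P/d(−C_A) = k₁/(k₁+k₂) = 0.9599.
C_P = 0.9599·(C_{A0}−C_A) = 0.9599×1.021 = 0.980 kmol/m³.
Y_P = C_P/C_{A0} = 0.9798/3.38 = 0.290.

0.290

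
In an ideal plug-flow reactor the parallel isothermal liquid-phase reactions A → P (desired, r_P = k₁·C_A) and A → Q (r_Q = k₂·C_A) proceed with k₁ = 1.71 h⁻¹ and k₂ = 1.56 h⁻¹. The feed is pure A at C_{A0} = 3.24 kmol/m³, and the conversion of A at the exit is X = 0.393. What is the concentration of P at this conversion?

0.666 kmol/m³

C_A = C_{A0}(1−X) = 1.967 kmol/m³.
Both paths are first order in A, so the instantaneous fraction to P is constant: dC_P/d(−C_A) = k₁/(k₁+k₂) = 0.5229.
C_P = 0.5229·(C_{A0}−C_A) = 0.5229×1.273 = 0.666 kmol/m³.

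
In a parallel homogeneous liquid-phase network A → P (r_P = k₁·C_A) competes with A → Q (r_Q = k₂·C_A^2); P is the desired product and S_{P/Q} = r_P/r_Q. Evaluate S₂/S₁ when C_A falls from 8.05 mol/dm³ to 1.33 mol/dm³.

S_{P/Q} = (k₁/k₂)·C_A⁻¹, so S₂/S₁ = (C_{A,2}/C_{A,1})⁻¹.
= 8.05/1.33 = 6.05.

6.05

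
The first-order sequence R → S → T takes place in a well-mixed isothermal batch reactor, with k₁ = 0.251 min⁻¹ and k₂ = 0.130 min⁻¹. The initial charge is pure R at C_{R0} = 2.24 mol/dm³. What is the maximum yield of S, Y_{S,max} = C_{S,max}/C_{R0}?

0.493

At the optimum, C_{S,max}/C_{R0} = (k₁/k₂)^[k₂/(k₂−k₁)].
= (0.251/0.130)^(0.130/(0.130−0.251)) = (1.931)^(-1.074) = 0.4932.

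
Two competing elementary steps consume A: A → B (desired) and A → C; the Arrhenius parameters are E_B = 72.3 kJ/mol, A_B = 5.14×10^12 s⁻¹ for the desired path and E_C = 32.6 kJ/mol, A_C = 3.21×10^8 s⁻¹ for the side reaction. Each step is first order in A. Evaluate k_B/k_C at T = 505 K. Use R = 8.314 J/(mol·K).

1.25

k_B/k_C = (A_B/A_C)·exp[−(E_B−E_C)/(RT)] = (A_B/A_C)·exp[(E_C−E_B)/(RT)].
(E_C−E_B)/(RT) = (32.6−72.3)×10³/(8.314×505) = -39700/4199 = -9.456.
k_B/k_C = (5.14×10^12/3.21×10^8)·exp(-9.456) = 16012 × 7.825×10^-5 = 1.25.
Since E_B > E_C, raising the temperature improves selectivity toward B.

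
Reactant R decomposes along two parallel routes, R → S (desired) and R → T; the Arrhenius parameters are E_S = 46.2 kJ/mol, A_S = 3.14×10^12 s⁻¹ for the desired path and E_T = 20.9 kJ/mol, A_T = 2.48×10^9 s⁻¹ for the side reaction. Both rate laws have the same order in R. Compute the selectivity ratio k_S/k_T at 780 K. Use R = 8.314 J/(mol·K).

Since both paths have the same order in R, the concentration cancels and S_{S/T} = k_S/k_T = (A_S/A_T)·exp[(E_T−E_S)/(RT)].
(E_T−E_S)/(RT) = (20.9−46.2)×10³/(8.314×780) = -25300/6485 = -3.901.
k_S/k_T = (3.14×10^12/2.48×10^9)·exp(-3.901) = 1266 × 0.02021 = 25.6.
Since E_S > E_T, raising the temperature improves selectivity toward S.

25.6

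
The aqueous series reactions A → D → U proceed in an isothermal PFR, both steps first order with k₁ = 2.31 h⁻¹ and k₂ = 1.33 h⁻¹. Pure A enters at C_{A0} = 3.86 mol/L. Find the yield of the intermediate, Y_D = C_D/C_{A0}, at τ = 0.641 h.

0.469

The intermediate concentration in a first-order A→B→C sequence is C_D = k₁C_{A0}(e^(−k₁τ) − e^(−k₂τ))/(k₂−k₁).
e^(−k₁τ) = e^(−2.31×0.641) = e^(−1.481) = 0.2275; e^(−k₂τ) = e^(−0.8525) = 0.4263.
C_D = 2.31×3.86/(1.33−2.31) × (0.2275−0.4263) = (-9.099)×(-0.1989) = 1.809 mol/L.
Y_D = C_D/C_{A0} = 1.809/3.86 = 0.469.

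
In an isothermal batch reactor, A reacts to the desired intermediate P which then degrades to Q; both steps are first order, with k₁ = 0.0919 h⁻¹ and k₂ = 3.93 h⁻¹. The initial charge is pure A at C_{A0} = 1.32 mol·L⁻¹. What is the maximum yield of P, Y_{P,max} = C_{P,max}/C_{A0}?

0.0214

At the optimum, C_{P,max}/C_{A0} = (k₁/k₂)^[k₂/(k₂−k₁)].
= (0.0919/3.93)^(3.93/(3.93−0.0919)) = (0.02338)^(1.024) = 0.02137.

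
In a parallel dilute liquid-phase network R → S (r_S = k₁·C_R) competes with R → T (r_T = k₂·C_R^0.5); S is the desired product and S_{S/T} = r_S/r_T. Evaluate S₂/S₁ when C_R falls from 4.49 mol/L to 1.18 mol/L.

S_{S/T} = (k₁/k₂)·C_R^0.5, so S₂/S₁ = (C_{R,2}/C_{R,1})^0.5.
= (1.18/4.49)^0.5 = (0.2628)^0.5 = 0.513.
Selectivity toward S falls as C_R falls — high-concentration operation is favoured.

0.513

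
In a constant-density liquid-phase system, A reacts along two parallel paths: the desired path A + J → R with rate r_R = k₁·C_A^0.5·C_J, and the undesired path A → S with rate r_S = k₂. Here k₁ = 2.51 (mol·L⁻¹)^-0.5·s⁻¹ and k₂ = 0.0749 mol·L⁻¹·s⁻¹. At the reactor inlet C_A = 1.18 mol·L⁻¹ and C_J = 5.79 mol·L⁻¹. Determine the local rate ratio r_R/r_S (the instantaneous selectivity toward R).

S_{R/S} = r_R/r_S = (k₁·C_A^0.5·C_J)/(k₂) = (k₁/k₂)·C_A^0.5·C_J.
= (2.51×1.180^0.5×5.790) / (0.0749) = 15.79/0.07490 = 211.
Since the desired path is higher order in A, keeping C_A high (PFR or concentrated feed) favours R.

211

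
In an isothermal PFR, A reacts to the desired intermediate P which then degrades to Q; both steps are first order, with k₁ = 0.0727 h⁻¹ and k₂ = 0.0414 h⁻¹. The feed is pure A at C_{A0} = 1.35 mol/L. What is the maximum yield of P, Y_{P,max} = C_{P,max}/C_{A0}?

For a first-order series the maximum intermediate yield is C_{P,max}/C_{A0} = (k₁/k₂)^[k₂/(k₂−k₁)].
= (0.0727/0.0414)^(0.0414/(0.0414−0.0727)) = (1.756)^(-1.323) = 0.4749.

0.475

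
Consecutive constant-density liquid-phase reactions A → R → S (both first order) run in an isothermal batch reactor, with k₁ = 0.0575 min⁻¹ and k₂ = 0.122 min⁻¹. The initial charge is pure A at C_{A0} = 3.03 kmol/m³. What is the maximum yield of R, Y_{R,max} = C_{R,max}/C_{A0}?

At the optimum, C_{R,max}/C_{A0} = (k₁/k₂)^[k₂/(k₂−k₁)].
= (0.0575/0.122)^(0.122/(0.122−0.0575)) = (0.4713)^(1.891) = 0.2410.

0.241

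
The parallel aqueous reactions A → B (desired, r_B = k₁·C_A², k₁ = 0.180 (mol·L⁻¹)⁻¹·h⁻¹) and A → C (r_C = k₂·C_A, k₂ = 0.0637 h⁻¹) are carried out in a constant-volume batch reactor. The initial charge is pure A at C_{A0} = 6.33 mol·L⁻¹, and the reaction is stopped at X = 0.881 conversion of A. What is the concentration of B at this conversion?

4.94 mol·L⁻¹

C_A = C_{A0}(1−X) = 0.7533 mol·L⁻¹.
Along a PFR/batch, dC_C/dC_A = −r_C/(r_B+r_C) = −k₂/(k₂+k₁·C_A).
Integrating from C_{A0} to C_A: C_C = (0.0637/0.180)·ln[(0.0637+0.180·6.33)/(0.0637+0.180·0.753)] = 0.3539·ln(1.203/0.1993) = 0.6363 mol·L⁻¹.
Then C_B = (C_{A0}−C_A) − C_C = 5.577 − 0.6363 = 4.940 mol·L⁻¹.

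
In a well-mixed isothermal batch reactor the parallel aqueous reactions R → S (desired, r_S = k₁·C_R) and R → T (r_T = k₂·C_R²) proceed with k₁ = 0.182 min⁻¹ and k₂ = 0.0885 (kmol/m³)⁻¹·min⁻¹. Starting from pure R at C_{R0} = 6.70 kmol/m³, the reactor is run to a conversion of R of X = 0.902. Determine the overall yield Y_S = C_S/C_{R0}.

0.360

C_R = C_{R0}(1−X) = 0.6566 kmol/m³.
Along a PFR/batch, dC_S/dC_R = −r_S/(r_S+r_T) = −k₁/(k₁+k₂·C_R).
Integrating from C_{R0} to C_R: C_S = (0.182/0.0885)·ln[(0.182+0.0885·6.70)/(0.182+0.0885·0.657)] = 2.056·ln(0.7750/0.2401) = 2.410 kmol/m³.
Y_S = C_S/C_{R0} = 2.410/6.70 = 0.360.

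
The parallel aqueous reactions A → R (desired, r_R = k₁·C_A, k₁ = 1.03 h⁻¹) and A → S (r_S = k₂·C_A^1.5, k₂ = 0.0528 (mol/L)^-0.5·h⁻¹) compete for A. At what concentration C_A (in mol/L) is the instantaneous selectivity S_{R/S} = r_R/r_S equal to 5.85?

S_{R/S} = (k₁/k₂)·C_A^-0.5 ⇒ C_A = (S·k₂/k₁)^(-2).
= (5.85×0.0528/1.03)^(-2) = (0.2999)^(-2) = 11.1 mol/L.

11.1 mol/L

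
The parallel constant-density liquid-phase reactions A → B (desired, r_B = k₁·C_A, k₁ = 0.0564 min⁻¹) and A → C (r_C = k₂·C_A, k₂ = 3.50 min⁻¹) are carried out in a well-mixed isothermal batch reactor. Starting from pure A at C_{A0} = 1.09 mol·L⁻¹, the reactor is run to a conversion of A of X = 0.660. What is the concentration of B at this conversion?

0.0114 mol·L⁻¹

C_A = C_{A0}(1−X) = 0.3706 mol·L⁻¹.
Both paths are first order in A, so the instantaneous fraction to B is constant: dC_B/d(−C_A) = k₁/(k₁+k₂) = 0.01586.
C_B = 0.01586·(C_{A0}−C_A) = 0.01586×0.7194 = 0.0114 mol·L⁻¹.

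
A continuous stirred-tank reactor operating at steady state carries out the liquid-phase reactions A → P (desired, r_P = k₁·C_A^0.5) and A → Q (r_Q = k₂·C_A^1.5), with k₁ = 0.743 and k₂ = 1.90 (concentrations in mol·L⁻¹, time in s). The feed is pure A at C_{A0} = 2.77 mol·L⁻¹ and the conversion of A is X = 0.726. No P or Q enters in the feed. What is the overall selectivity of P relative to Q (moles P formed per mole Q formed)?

0.515

Exit C_A = C_{A0}(1−X) = 2.77×0.274 = 0.7590 mol·L⁻¹.
A CSTR operates uniformly at the exit composition, giving r_P = 0.6473 and r_Q = 1.256 (each k·C_A^n at C_A = 0.7590).
Overall selectivity = C_P/C_Q = r_Pτ/(r_Qτ) = r_P/r_Q = 0.515.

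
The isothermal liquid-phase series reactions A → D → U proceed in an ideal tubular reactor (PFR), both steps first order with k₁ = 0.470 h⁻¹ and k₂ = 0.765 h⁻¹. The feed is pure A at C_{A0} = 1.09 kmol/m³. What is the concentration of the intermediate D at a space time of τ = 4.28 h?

0.167 kmol/m³

For first-order series with pure A initially, C_D(τ) = k₁C_{A0}/(k₂−k₁)·(e^(−k₁τ) − e^(−k₂τ)).
e^(−k₁τ) = e^(−0.470×4.28) = e^(−2.012) = 0.1338; e^(−k₂τ) = e^(−3.274) = 0.03785.
C_D = 0.470×1.09/(0.765−0.470) × (0.1338−0.03785) = 1.737×0.09593 = 0.1666 kmol/m³.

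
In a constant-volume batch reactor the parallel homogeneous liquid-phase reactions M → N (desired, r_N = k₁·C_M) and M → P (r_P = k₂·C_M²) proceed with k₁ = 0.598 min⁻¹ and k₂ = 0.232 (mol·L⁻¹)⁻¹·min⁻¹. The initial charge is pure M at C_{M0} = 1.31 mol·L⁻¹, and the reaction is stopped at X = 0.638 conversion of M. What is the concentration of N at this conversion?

0.624 mol·L⁻¹

C_M = C_{M0}(1−X) = 0.4742 mol·L⁻¹.
Along a PFR/batch, dC_N/dC_M = −r_N/(r_N+r_P) = −k₁/(k₁+k₂·C_M).
Integrating from C_{M0} to C_M: C_N = (0.598/0.232)·ln[(0.598+0.232·1.31)/(0.598+0.232·0.474)] = 2.578·ln(0.9019/0.7080) = 0.6239 mol·L⁻¹.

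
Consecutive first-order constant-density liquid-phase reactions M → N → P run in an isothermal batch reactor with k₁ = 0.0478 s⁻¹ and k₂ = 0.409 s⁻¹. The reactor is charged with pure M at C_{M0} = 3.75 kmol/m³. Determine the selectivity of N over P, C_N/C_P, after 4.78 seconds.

0.736

The intermediate concentration in a first-order A→B→C sequence is C_N = k₁C_{M0}(e^(−k₁t) − e^(−k₂t))/(k₂−k₁).
e^(−k₁t) = e^(−0.0478×4.78) = e^(−0.2285) = 0.7957; e^(−k₂t) = e^(−1.955) = 0.1416.
C_N = 0.0478×3.75/(0.409−0.0478) × (0.7957−0.1416) = 0.4963×0.6542 = 0.3246 kmol/m³.
C_M = C_{M0}e^(−k₁t) = 2.984 kmol/m³, so C_P = C_{M0}−C_M−C_N = 0.4413 kmol/m³; C_N/C_P = 0.736.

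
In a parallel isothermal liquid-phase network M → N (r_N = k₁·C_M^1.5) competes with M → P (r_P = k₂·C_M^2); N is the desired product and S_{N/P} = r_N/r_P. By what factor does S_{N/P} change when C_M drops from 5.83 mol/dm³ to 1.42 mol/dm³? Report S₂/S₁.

S_{N/P} = (k₁/k₂)·C_M^-0.5, so S₂/S₁ = (C_{M,2}/C_{M,1})^-0.5.
= (1.42/5.83)^(-0.5) = (0.2436)^(-0.5) = 2.03.

2.03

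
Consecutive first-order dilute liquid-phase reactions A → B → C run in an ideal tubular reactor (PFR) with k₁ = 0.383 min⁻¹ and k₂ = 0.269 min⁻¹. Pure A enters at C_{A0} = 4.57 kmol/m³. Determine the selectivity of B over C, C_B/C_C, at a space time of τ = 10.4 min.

For first-order series with pure A initially, C_B(τ) = k₁C_{A0}/(k₂−k₁)·(e^(−k₁τ) − e^(−k₂τ)).
e^(−k₁τ) = e^(−0.383×10.4) = e^(−3.983) = 0.01863; e^(−k₂τ) = e^(−2.798) = 0.06096.
C_B = 0.383×4.57/(0.269−0.383) × (0.01863−0.06096) = (-15.35)×(-0.04233) = 0.6499 kmol/m³.
C_A = C_{A0}e^(−k₁τ) = 0.08512 kmol/m³, so C_C = C_{A0}−C_A−C_B = 3.835 kmol/m³; C_B/C_C = 0.169.

0.169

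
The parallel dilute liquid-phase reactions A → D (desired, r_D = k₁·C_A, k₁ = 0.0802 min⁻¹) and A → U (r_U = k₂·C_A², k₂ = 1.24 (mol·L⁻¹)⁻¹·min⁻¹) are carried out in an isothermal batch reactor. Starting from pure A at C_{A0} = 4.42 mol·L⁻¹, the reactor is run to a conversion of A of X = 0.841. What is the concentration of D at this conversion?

0.114 mol·L⁻¹

C_A = C_{A0}(1−X) = 0.7028 mol·L⁻¹.
Along a PFR/batch, dC_D/dC_A = −r_D/(r_D+r_U) = −k₁/(k₁+k₂·C_A).
Integrating from C_{A0} to C_A: C_D = (0.0802/1.24)·ln[(0.0802+1.24·4.42)/(0.0802+1.24·0.703)] = 0.06468·ln(5.561/0.9516) = 0.1142 mol·L⁻¹.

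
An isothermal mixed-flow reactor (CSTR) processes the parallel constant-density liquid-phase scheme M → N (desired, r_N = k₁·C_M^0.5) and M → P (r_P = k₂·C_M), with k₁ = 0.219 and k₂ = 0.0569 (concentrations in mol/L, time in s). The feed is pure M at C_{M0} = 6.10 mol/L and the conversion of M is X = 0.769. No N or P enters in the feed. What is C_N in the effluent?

Exit C_M = C_{M0}(1−X) = 6.10×0.231 = 1.409 mol/L.
In a CSTR the entire volume is at exit conditions, so r_N = 0.219×1.409^0.5 = 0.2600 and r_P = 0.0569×1.409 = 0.08018.
Fraction of consumed M going to N: r_N/(r_N+r_P) = 0.7643.
C_N = 0.7643·C_{M0}·X = 0.7643×6.10×0.769 = 3.59 mol/L.

3.59 mol/L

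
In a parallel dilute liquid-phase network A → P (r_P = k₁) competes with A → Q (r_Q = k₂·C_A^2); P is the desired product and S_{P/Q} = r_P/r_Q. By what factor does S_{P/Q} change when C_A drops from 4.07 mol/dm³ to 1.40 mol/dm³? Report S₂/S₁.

S_{P/Q} = (k₁/k₂)·C_A^-2, so S₂/S₁ = (C_{A,2}/C_{A,1})^-2.
= (1.40/4.07)^(-2) = (0.3440)^(-2) = 8.45.
Selectivity toward P rises as C_A falls — low-concentration operation is favoured.

8.45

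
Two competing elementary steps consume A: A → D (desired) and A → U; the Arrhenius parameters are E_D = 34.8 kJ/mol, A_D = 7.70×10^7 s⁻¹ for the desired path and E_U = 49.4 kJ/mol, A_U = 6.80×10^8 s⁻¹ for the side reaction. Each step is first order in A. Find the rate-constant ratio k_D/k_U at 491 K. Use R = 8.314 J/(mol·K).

4.05

Since both paths have the same order in A, the concentration cancels and S_{D/U} = k_D/k_U = (A_D/A_U)·exp[(E_U−E_D)/(RT)].
(E_U−E_D)/(RT) = (49.4−34.8)×10³/(8.314×491) = 14600/4082 = 3.577.
k_D/k_U = (7.70×10^7/6.80×10^8)·exp(3.577) = 0.1132 × 35.75 = 4.05.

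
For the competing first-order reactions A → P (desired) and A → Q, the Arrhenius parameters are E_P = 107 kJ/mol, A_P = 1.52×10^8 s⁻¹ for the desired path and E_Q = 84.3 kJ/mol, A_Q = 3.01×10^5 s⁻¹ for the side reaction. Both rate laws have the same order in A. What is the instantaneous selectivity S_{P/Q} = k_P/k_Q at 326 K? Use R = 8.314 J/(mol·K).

With equal orders, S_{P/Q} = k_P/k_Q = (A_P/A_Q)·exp[(E_Q−E_P)/(RT)].
(E_Q−E_P)/(RT) = (84.3−107)×10³/(8.314×326) = -22700/2710 = -8.375.
k_P/k_Q = (1.52×10^8/3.01×10^5)·exp(-8.375) = 505.0 × 2.305×10^-4 = 0.116.

0.116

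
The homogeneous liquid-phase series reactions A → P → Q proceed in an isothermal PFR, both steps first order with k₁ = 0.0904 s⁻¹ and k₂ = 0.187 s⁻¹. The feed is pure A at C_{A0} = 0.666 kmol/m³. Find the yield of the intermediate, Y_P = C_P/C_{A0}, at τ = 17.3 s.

The intermediate concentration in a first-order A→B→C sequence is C_P = k₁C_{A0}(e^(−k₁τ) − e^(−k₂τ))/(k₂−k₁).
e^(−k₁τ) = e^(−0.0904×17.3) = e^(−1.564) = 0.2093; e^(−k₂τ) = e^(−3.235) = 0.03936.
C_P = 0.0904×0.666/(0.187−0.0904) × (0.2093−0.03936) = 0.6233×0.1700 = 0.1059 kmol/m³.
Y_P = C_P/C_{A0} = 0.1059/0.666 = 0.159.

0.159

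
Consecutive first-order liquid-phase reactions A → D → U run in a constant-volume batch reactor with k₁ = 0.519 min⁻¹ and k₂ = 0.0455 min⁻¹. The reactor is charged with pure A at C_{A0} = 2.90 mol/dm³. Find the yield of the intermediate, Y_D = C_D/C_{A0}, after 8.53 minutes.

0.730

The intermediate concentration in a first-order A→B→C sequence is C_D = k₁C_{A0}(e^(−k₁t) − e^(−k₂t))/(k₂−k₁).
e^(−k₁t) = e^(−0.519×8.53) = e^(−4.427) = 0.01195; e^(−k₂t) = e^(−0.3881) = 0.6783.
C_D = 0.519×2.90/(0.0455−0.519) × (0.01195−0.6783) = (-3.179)×(-0.6664) = 2.118 mol/dm³.
Y_D = C_D/C_{A0} = 2.118/2.90 = 0.730.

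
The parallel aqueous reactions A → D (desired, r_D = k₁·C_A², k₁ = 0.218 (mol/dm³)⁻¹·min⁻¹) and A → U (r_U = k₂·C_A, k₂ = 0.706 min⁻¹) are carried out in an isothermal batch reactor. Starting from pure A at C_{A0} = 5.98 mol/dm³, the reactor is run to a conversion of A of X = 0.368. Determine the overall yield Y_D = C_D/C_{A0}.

C_A = C_{A0}(1−X) = 3.779 mol/dm³.
Along a PFR/batch, dC_U/dC_A = −r_U/(r_D+r_U) = −k₂/(k₂+k₁·C_A).
Integrating from C_{A0} to C_A: C_U = (0.706/0.218)·ln[(0.706+0.218·5.98)/(0.706+0.218·3.78)] = 3.239·ln(2.010/1.530) = 0.8833 mol/dm³.
Then C_D = (C_{A0}−C_A) − C_U = 2.201 − 0.8833 = 1.317 mol/dm³.
Y_D = C_D/C_{A0} = 1.317/5.98 = 0.220.

0.220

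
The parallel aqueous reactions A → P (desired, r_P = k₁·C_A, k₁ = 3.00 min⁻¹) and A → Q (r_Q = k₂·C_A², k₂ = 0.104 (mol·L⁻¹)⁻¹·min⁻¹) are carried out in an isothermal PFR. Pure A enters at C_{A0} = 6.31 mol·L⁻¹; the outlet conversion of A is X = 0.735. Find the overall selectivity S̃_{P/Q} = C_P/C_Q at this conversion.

7.33

C_A = C_{A0}(1−X) = 1.672 mol·L⁻¹.
Along a PFR/batch, dC_P/dC_A = −r_P/(r_P+r_Q) = −k₁/(k₁+k₂·C_A).
Integrating from C_{A0} to C_A: C_P = (3.00/0.104)·ln[(3.00+0.104·6.31)/(3.00+0.104·1.67)] = 28.85·ln(3.656/3.174) = 4.081 mol·L⁻¹.
C_Q = (C_{A0}−C_A)−C_P = 0.5569 mol·L⁻¹; S̃_{P/Q} = 4.081/0.5569 = 7.33.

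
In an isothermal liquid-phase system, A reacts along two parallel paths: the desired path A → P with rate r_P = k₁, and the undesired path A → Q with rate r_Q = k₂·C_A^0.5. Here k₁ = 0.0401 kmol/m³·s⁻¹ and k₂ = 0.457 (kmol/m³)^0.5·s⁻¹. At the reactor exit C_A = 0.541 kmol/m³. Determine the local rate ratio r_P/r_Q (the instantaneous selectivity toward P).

S_{P/Q} = r_P/r_Q = (k₁)/(k₂·C_A^0.5) = (k₁/k₂)·C_A^-0.5.
= (0.0401) / (0.457×0.5410^0.5) = 0.04010/0.3361 = 0.119.

0.119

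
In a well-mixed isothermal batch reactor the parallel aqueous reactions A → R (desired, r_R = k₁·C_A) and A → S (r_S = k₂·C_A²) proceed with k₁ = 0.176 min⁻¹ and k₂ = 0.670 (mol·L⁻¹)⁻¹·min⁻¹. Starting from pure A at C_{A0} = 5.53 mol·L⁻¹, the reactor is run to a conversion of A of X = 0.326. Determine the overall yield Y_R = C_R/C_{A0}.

0.0177

C_A = C_{A0}(1−X) = 3.727 mol·L⁻¹.
Along a PFR/batch, dC_R/dC_A = −r_R/(r_R+r_S) = −k₁/(k₁+k₂·C_A).
Integrating from C_{A0} to C_A: C_R = (0.176/0.670)·ln[(0.176+0.670·5.53)/(0.176+0.670·3.73)] = 0.2627·ln(3.881/2.673) = 0.09794 mol·L⁻¹.
Y_R = C_R/C_{A0} = 0.09794/5.53 = 0.0177.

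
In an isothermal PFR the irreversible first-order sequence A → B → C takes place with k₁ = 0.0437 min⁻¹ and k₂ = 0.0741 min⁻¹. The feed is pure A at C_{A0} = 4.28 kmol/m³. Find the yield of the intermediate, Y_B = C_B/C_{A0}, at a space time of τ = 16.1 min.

0.275

The intermediate concentration in a first-order A→B→C sequence is C_B = k₁C_{A0}(e^(−k₁τ) − e^(−k₂τ))/(k₂−k₁).
e^(−k₁τ) = e^(−0.0437×16.1) = e^(−0.7036) = 0.4948; e^(−k₂τ) = e^(−1.193) = 0.3033.
C_B = 0.0437×4.28/(0.0741−0.0437) × (0.4948−0.3033) = 6.153×0.1915 = 1.178 kmol/m³.
Y_B = C_B/C_{A0} = 1.178/4.28 = 0.275.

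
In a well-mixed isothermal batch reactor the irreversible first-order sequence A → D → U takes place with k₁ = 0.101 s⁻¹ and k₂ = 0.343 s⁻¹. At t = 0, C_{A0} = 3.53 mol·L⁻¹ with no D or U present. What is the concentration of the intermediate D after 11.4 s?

0.436 mol·L⁻¹

Solving the coupled first-order balances gives C_D(t) = [k₁/(k₂−k₁)]·C_{A0}·(e^(−k₁t) − e^(−k₂t)).
e^(−k₁t) = e^(−0.101×11.4) = e^(−1.151) = 0.3162; e^(−k₂t) = e^(−3.910) = 0.02004.
C_D = 0.101×3.53/(0.343−0.101) × (0.3162−0.02004) = 1.473×0.2962 = 0.4363 mol·L⁻¹.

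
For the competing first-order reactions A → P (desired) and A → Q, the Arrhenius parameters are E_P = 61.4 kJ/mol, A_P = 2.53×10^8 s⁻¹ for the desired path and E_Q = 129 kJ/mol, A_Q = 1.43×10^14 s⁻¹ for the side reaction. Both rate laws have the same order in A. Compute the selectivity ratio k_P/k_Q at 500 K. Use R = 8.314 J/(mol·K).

20.4

k_P/k_Q = (A_P/A_Q)·exp[−(E_P−E_Q)/(RT)] = (A_P/A_Q)·exp[(E_Q−E_P)/(RT)].
(E_Q−E_P)/(RT) = (129−61.4)×10³/(8.314×500) = 67600/4157 = 16.26.
k_P/k_Q = (2.53×10^8/1.43×10^14)·exp(16.26) = 1.769×10^-6 × 1.154×10^7 = 20.4.
Since E_P < E_Q, lowering the temperature improves selectivity toward P.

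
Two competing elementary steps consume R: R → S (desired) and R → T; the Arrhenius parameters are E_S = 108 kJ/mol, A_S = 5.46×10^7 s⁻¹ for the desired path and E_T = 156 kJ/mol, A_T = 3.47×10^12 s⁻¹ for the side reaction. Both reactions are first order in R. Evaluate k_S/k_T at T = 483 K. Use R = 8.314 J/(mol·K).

k_S/k_T = (A_S/A_T)·exp[−(E_S−E_T)/(RT)] = (A_S/A_T)·exp[(E_T−E_S)/(RT)].
(E_T−E_S)/(RT) = (156−108)×10³/(8.314×483) = 48000/4016 = 11.95.
k_S/k_T = (5.46×10^7/3.47×10^12)·exp(11.95) = 1.573×10^-5 × 1.553×10^5 = 2.44.

2.44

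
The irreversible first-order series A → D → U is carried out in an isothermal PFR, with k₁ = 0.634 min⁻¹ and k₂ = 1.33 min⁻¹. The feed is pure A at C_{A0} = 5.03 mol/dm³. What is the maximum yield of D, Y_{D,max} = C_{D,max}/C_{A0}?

0.243

For a first-order series the maximum intermediate yield is C_{D,max}/C_{A0} = (k₁/k₂)^[k₂/(k₂−k₁)].
= (0.634/1.33)^(1.33/(1.33−0.634)) = (0.4767)^(1.911) = 0.2427.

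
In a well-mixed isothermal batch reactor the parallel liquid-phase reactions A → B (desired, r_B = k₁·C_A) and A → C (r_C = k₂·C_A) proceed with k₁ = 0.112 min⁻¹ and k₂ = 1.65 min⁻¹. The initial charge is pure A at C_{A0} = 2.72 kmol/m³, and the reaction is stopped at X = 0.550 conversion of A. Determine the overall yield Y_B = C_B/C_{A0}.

C_A = C_{A0}(1−X) = 1.224 kmol/m³.
Both paths are first order in A, so the instantaneous fraction to B is constant: dC_B/d(−C_A) = k₁/(k₁+k₂) = 0.06356.
C_B = 0.06356·(C_{A0}−C_A) = 0.06356×1.496 = 0.0951 kmol/m³.
Y_B = C_B/C_{A0} = 0.09509/2.72 = 0.0350.

0.0350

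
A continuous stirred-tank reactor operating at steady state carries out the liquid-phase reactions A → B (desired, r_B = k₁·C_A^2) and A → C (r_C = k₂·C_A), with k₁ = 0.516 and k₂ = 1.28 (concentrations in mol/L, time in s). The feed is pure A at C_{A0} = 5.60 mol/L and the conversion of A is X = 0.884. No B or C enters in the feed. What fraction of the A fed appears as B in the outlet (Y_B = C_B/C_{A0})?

Exit C_A = C_{A0}(1−X) = 5.60×0.116 = 0.6496 mol/L.
A CSTR operates uniformly at the exit composition, giving r_B = 0.2177 and r_C = 0.8315 (each k·C_A^n at C_A = 0.6496).
Fraction of consumed A going to B: r_B/(r_B+r_C) = 0.2075.
C_B = 0.2075·C_{A0}·X = 0.2075×5.60×0.884 = 1.03 mol/L; Y_B = C_B/C_{A0} = 0.183.

0.183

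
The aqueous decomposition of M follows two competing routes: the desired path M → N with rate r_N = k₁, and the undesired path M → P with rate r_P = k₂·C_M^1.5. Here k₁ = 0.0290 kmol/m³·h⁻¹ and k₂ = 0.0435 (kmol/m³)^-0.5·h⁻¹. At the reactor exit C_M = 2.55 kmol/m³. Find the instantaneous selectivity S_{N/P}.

0.164

S_{N/P} = r_N/r_P = (k₁)/(k₂·C_M^1.5) = (k₁/k₂)·C_M^-1.5.
= (0.0290) / (0.0435×2.550^1.5) = 0.02900/0.1771 = 0.164.
The undesired path is higher order in M, so low C_M (CSTR or dilute feed) favours N.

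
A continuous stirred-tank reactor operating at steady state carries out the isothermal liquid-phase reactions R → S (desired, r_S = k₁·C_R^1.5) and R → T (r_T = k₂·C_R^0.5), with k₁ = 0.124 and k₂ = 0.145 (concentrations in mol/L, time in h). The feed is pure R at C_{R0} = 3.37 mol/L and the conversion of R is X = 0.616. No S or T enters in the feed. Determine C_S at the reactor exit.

1.09 mol/L

Exit C_R = C_{R0}(1−X) = 3.37×0.384 = 1.294 mol/L.
Rates in a CSTR are evaluated at the outlet concentration: r_S = 0.124×1.294^1.5 = 0.1825, r_T = 0.145×1.294^0.5 = 0.1649.
Fraction of consumed R going to S: r_S/(r_S+r_T) = 0.5253.
C_S = 0.5253·C_{R0}·X = 0.5253×3.37×0.616 = 1.09 mol/L.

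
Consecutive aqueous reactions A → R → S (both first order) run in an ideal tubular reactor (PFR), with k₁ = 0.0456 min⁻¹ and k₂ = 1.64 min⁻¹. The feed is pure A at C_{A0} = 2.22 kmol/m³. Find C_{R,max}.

At the optimum, C_{R,max}/C_{A0} = (k₁/k₂)^[k₂/(k₂−k₁)].
= (0.0456/1.64)^(1.64/(1.64−0.0456)) = (0.02780)^(1.029) = 0.02510.
C_{R,max} = 0.02510×2.22 = 0.0557 kmol/m³.

0.0557 kmol/m³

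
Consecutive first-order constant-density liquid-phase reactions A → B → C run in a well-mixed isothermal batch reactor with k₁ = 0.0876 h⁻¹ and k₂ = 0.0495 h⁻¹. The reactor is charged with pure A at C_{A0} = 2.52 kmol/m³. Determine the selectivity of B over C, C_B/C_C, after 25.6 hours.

0.822

For first-order series with pure A initially, C_B(t) = k₁C_{A0}/(k₂−k₁)·(e^(−k₁t) − e^(−k₂t)).
e^(−k₁t) = e^(−0.0876×25.6) = e^(−2.243) = 0.1062; e^(−k₂t) = e^(−1.267) = 0.2816.
C_B = 0.0876×2.52/(0.0495−0.0876) × (0.1062−0.2816) = (-5.794)×(-0.1754) = 1.016 kmol/m³.
C_A = C_{A0}e^(−k₁t) = 0.2676 kmol/m³, so C_C = C_{A0}−C_A−C_B = 1.236 kmol/m³; C_B/C_C = 0.822.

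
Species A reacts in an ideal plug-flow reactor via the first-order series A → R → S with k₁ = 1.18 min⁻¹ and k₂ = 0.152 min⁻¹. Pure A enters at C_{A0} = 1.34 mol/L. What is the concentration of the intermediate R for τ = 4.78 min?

Solving the coupled first-order balances gives C_R(τ) = [k₁/(k₂−k₁)]·C_{A0}·(e^(−k₁τ) − e^(−k₂τ)).
e^(−k₁τ) = e^(−1.18×4.78) = e^(−5.640) = 0.003551; e^(−k₂τ) = e^(−0.7266) = 0.4836.
C_R = 1.18×1.34/(0.152−1.18) × (0.003551−0.4836) = (-1.538)×(-0.4800) = 0.7383 mol/L.

0.738 mol/L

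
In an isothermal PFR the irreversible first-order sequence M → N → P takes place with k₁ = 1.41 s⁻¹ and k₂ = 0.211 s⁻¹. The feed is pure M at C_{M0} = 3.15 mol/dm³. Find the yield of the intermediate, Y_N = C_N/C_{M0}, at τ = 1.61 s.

0.716

Solving the coupled first-order balances gives C_N(τ) = [k₁/(k₂−k₁)]·C_{M0}·(e^(−k₁τ) − e^(−k₂τ)).
e^(−k₁τ) = e^(−1.41×1.61) = e^(−2.270) = 0.1033; e^(−k₂τ) = e^(−0.3397) = 0.7120.
C_N = 1.41×3.15/(0.211−1.41) × (0.1033−0.7120) = (-3.704)×(-0.6087) = 2.255 mol/dm³.
Y_N = C_N/C_{M0} = 2.255/3.15 = 0.716.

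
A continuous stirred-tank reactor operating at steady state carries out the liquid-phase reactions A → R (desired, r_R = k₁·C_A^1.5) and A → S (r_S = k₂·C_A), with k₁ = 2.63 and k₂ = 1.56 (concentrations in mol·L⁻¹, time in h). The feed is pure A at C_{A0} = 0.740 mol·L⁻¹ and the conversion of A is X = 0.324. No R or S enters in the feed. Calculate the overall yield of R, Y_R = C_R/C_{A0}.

Exit C_A = C_{A0}(1−X) = 0.740×0.676 = 0.5002 mol·L⁻¹.
A CSTR operates uniformly at the exit composition, giving r_R = 0.9305 and r_S = 0.7804 (each k·C_A^n at C_A = 0.5002).
Fraction of consumed A going to R: r_R/(r_R+r_S) = 0.5439.
C_R = 0.5439·C_{A0}·X = 0.5439×0.740×0.324 = 0.130 mol·L⁻¹; Y_R = C_R/C_{A0} = 0.176.

0.176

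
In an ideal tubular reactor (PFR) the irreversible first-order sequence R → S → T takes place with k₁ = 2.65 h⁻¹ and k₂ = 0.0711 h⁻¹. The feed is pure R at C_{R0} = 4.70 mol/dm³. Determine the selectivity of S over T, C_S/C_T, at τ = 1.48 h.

For first-order series with pure R initially, C_S(τ) = k₁C_{R0}/(k₂−k₁)·(e^(−k₁τ) − e^(−k₂τ)).
e^(−k₁τ) = e^(−2.65×1.48) = e^(−3.922) = 0.01980; e^(−k₂τ) = e^(−0.1052) = 0.9001.
C_S = 2.65×4.70/(0.0711−2.65) × (0.01980−0.9001) = (-4.830)×(-0.8803) = 4.252 mol/dm³.
C_R = C_{R0}e^(−k₁τ) = 0.09307 mol/dm³, so C_T = C_{R0}−C_R−C_S = 0.3554 mol/dm³; C_S/C_T = 12.0.

12.0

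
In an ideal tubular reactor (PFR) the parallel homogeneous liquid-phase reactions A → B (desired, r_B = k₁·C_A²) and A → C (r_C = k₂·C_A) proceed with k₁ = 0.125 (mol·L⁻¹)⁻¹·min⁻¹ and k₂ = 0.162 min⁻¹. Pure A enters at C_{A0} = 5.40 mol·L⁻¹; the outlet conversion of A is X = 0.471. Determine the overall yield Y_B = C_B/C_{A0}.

0.356

C_A = C_{A0}(1−X) = 2.857 mol·L⁻¹.
Along a PFR/batch, dC_C/dC_A = −r_C/(r_B+r_C) = −k₂/(k₂+k₁·C_A).
Integrating from C_{A0} to C_A: C_C = (0.162/0.125)·ln[(0.162+0.125·5.40)/(0.162+0.125·2.86)] = 1.296·ln(0.8370/0.5191) = 0.6192 mol·L⁻¹.
Then C_B = (C_{A0}−C_A) − C_C = 2.543 − 0.6192 = 1.924 mol·L⁻¹.
Y_B = C_B/C_{A0} = 1.924/5.40 = 0.356.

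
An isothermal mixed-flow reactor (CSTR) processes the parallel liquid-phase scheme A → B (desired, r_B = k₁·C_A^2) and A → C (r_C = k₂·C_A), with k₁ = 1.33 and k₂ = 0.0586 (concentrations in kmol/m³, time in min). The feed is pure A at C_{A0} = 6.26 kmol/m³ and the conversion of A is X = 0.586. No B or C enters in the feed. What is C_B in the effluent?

3.61 kmol/m³

Exit C_A = C_{A0}(1−X) = 6.26×0.414 = 2.592 kmol/m³.
In a CSTR the entire volume is at exit conditions, so r_B = 1.33×2.592^2 = 8.933 and r_C = 0.0586×2.592 = 0.1519.
Fraction of consumed A going to B: r_B/(r_B+r_C) = 0.9833.
C_B = 0.9833·C_{A0}·X = 0.9833×6.26×0.586 = 3.61 kmol/m³.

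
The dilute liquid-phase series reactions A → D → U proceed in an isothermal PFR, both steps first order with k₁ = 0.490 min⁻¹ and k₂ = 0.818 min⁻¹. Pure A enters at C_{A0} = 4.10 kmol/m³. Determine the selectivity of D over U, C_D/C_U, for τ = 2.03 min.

For first-order series with pure A initially, C_D(τ) = k₁C_{A0}/(k₂−k₁)·(e^(−k₁τ) − e^(−k₂τ)).
e^(−k₁τ) = e^(−0.490×2.03) = e^(−0.9947) = 0.3698; e^(−k₂τ) = e^(−1.661) = 0.1900.
C_D = 0.490×4.10/(0.818−0.490) × (0.3698−0.1900) = 6.125×0.1798 = 1.101 kmol/m³.
C_A = C_{A0}e^(−k₁τ) = 1.516 kmol/m³, so C_U = C_{A0}−C_A−C_D = 1.482 kmol/m³; C_D/C_U = 0.743.

0.743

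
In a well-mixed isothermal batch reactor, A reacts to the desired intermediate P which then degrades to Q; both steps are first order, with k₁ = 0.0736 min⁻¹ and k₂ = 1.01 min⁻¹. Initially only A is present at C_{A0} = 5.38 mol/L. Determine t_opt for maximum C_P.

For first-order series the maximum of C_P occurs at t_opt = ln(k₂/k₁)/(k₂−k₁).
= ln(1.01/0.0736)/(1.01−0.0736) = ln(13.72)/0.9364 = 2.619/0.9364 = 2.80 min.

2.80 min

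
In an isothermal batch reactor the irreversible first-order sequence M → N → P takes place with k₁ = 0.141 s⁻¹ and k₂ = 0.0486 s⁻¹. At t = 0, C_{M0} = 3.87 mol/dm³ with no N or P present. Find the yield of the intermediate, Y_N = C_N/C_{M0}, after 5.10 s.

0.448

Solving the coupled first-order balances gives C_N(t) = [k₁/(k₂−k₁)]·C_{M0}·(e^(−k₁t) − e^(−k₂t)).
e^(−k₁t) = e^(−0.141×5.10) = e^(−0.7191) = 0.4872; e^(−k₂t) = e^(−0.2479) = 0.7805.
C_N = 0.141×3.87/(0.0486−0.141) × (0.4872−0.7805) = (-5.906)×(-0.2933) = 1.732 mol/dm³.
Y_N = C_N/C_{M0} = 1.732/3.87 = 0.448.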